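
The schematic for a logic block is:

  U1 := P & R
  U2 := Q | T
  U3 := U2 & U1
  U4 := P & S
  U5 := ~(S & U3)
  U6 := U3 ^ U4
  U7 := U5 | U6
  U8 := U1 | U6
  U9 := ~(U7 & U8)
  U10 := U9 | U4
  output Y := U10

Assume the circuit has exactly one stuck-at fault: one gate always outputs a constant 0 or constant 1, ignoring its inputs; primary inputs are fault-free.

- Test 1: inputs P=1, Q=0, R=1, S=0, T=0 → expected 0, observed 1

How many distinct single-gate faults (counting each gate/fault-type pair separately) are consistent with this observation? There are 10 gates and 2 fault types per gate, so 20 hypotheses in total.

7

Fault-free: U1=1, U2=0, U3=0, U4=0, U5=1, U6=0, U7=1, U8=1, U9=0, U10=0 → 0. Observed 1.
  U1: stuck-at-0 ✓; others ✗
  U2: none of the 2 fault types match ✗
  U3: none of the 2 fault types match ✗
  U4: stuck-at-1 ✓; others ✗
  U5: stuck-at-0 ✓; others ✗
  U6: none of the 2 fault types match ✗
  U7: stuck-at-0 ✓; others ✗
  U8: stuck-at-0 ✓; others ✗
  U9: stuck-at-1 ✓; others ✗
  U10: stuck-at-1 ✓; others ✗
Consistent faults: {U1 stuck-at-0, U4 stuck-at-1, U5 stuck-at-0, U7 stuck-at-0, U8 stuck-at-0, U9 stuck-at-1, U10 stuck-at-1} — 7 in all.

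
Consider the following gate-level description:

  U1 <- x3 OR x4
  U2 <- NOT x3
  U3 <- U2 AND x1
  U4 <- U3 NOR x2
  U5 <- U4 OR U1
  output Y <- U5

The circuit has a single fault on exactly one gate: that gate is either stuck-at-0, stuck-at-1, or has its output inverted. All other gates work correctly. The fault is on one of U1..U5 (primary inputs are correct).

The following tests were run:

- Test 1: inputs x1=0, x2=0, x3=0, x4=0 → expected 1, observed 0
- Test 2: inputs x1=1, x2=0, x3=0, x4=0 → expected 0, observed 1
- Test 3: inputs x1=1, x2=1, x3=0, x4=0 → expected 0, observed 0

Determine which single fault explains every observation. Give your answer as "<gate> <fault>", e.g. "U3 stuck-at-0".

U3 inverted output

Fault-free values for test 1 (x1=0, x2=0, x3=0, x4=0): U1=0, U2=1, U3=0, U4=1, U5=1, giving Y=1. Observed 0.
Test 1: faults giving observed 0 are {U3 stuck-at-1, U3 inverted output, U4 stuck-at-0, U4 inverted output, U5 stuck-at-0, U5 inverted output}.
Test 2 (x1=1, x2=0, x3=0, x4=0): fault-free U1=0, U2=1, U3=1, U4=0, U5=0 → 0; observed 1. Eliminates U3 stuck-at-1, U4 stuck-at-0, U5 stuck-at-0.
Test 3 (x1=1, x2=1, x3=0, x4=0): fault-free U1=0, U2=1, U3=1, U4=0, U5=0 → 0; observed 0. Eliminates U4 inverted output, U5 inverted output.
Only U3 inverted output is consistent with every test.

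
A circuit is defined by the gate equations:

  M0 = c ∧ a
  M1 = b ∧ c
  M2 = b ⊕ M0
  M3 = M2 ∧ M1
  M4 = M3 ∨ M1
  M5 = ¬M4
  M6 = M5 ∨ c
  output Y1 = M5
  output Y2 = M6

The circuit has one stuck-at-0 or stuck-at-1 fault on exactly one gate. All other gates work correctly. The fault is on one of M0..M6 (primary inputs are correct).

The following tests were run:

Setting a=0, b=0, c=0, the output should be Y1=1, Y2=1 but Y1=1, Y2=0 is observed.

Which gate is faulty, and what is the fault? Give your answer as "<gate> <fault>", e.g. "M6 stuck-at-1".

Fault-free values for test 1 (a=0, b=0, c=0): M0=0, M1=0, M2=0, M3=0, M4=0, M5=1, M6=1, giving Y1=1, Y2=1. Observed Y1=1, Y2=0.
Test 1: faults giving observed Y1=1, Y2=0 are {M6 stuck-at-0}.
Only M6 stuck-at-0 is consistent with every test.

M6 stuck-at-0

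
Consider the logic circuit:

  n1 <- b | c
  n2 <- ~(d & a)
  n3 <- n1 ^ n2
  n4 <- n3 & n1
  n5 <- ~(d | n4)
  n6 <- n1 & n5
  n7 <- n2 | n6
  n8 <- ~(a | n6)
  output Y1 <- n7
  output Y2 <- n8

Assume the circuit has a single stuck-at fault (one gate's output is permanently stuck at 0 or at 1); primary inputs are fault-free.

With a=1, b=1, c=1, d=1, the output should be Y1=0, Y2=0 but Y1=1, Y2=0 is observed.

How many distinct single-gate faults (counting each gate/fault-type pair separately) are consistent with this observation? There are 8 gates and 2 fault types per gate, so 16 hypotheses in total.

Fault-free: n1=1, n2=0, n3=1, n4=1, n5=0, n6=0, n7=0, n8=0 → Y1=0, Y2=0. Observed Y1=1, Y2=0.
  n1: none of the 2 fault types match ✗
  n2: stuck-at-1 ✓; others ✗
  n3: none of the 2 fault types match ✗
  n4: none of the 2 fault types match ✗
  n5: stuck-at-1 ✓; others ✗
  n6: stuck-at-1 ✓; others ✗
  n7: stuck-at-1 ✓; others ✗
  n8: none of the 2 fault types match ✗
Consistent faults: {n2 stuck-at-1, n5 stuck-at-1, n6 stuck-at-1, n7 stuck-at-1} — 4 in all.

4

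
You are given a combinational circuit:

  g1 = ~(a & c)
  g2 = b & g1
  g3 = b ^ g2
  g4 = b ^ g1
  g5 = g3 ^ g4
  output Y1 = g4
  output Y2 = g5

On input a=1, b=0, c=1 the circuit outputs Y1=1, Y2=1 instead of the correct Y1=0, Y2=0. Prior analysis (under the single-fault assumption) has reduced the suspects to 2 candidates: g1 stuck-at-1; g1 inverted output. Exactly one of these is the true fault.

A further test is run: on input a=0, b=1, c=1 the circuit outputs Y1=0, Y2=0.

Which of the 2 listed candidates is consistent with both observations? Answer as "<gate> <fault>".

Evaluate each candidate on input a=0, b=1, c=1:
  g1 stuck-at-1: g1=1 [stuck-at-1], g2=1, g3=0, g4=0, g5=0 → Y1=0, Y2=0 — matches
  g1 inverted output: g1=0 [inverted output], g2=0, g3=1, g4=1, g5=0 → Y1=1, Y2=0 — eliminated
Only g1 stuck-at-1 reproduces the observed Y1=0, Y2=0.

g1 stuck-at-1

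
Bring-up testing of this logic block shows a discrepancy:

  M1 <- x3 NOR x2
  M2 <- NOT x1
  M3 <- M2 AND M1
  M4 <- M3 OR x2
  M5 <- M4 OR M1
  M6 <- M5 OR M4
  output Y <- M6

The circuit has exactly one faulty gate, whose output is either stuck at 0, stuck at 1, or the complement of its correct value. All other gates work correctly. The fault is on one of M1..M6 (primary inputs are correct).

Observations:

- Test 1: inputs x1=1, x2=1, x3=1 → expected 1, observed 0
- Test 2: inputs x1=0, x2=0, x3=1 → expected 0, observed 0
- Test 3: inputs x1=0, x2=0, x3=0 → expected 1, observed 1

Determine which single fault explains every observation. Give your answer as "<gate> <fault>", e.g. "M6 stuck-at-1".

M4 stuck-at-0

Fault-free values for test 1 (x1=1, x2=1, x3=1): M1=0, M2=0, M3=0, M4=1, M5=1, M6=1, giving Y=1. Observed 0.
Test 1: faults giving observed 0 are {M4 stuck-at-0, M4 inverted output, M6 stuck-at-0, M6 inverted output}.
Test 2 (x1=0, x2=0, x3=1): fault-free M1=0, M2=1, M3=0, M4=0, M5=0, M6=0 → 0; observed 0. Eliminates M4 inverted output, M6 inverted output.
Test 3 (x1=0, x2=0, x3=0): fault-free M1=1, M2=1, M3=1, M4=1, M5=1, M6=1 → 1; observed 1. Eliminates M6 stuck-at-0.
Only M4 stuck-at-0 is consistent with every test.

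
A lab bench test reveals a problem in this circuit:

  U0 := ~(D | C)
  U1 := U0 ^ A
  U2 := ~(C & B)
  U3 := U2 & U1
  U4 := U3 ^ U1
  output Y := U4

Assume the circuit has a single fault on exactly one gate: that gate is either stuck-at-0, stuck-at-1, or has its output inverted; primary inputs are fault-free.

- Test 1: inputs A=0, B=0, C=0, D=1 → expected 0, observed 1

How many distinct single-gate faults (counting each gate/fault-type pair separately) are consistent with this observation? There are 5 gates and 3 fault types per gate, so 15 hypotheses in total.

Fault-free: U0=0, U1=0, U2=1, U3=0, U4=0 → 0. Observed 1.
  U0: none of the 3 fault types match ✗
  U1: none of the 3 fault types match ✗
  U2: none of the 3 fault types match ✗
  U3: stuck-at-1, inverted output ✓; others ✗
  U4: stuck-at-1, inverted output ✓; others ✗
Consistent faults: {U3 stuck-at-1, U3 inverted output, U4 stuck-at-1, U4 inverted output} — 4 in all.

4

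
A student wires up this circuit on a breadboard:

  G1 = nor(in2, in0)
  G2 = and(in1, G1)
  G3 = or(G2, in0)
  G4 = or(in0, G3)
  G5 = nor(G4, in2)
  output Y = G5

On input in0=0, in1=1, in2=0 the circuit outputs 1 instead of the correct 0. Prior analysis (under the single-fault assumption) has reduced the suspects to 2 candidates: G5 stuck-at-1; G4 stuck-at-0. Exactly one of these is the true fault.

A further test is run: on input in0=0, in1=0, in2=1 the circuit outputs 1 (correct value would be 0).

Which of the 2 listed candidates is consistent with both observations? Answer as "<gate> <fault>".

Evaluate each candidate on input in0=0, in1=0, in2=1:
  G5 stuck-at-1: G1=0, G2=0, G3=0, G4=0, G5=1 [stuck-at-1] → 1 — matches
  G4 stuck-at-0: G1=0, G2=0, G3=0, G4=0 [stuck-at-0], G5=0 → 0 — eliminated
Only G5 stuck-at-1 reproduces the observed 1.

G5 stuck-at-1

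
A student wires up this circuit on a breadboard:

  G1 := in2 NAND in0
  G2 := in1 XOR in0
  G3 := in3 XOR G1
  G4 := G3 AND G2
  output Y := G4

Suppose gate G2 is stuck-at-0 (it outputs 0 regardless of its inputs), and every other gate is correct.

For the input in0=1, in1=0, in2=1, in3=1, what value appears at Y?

Propagate with G2 forced: G1=0, G2=0 [stuck-at-0], G3=1, G4=0.
So Y = 0. (Without the fault it would be 1.)

0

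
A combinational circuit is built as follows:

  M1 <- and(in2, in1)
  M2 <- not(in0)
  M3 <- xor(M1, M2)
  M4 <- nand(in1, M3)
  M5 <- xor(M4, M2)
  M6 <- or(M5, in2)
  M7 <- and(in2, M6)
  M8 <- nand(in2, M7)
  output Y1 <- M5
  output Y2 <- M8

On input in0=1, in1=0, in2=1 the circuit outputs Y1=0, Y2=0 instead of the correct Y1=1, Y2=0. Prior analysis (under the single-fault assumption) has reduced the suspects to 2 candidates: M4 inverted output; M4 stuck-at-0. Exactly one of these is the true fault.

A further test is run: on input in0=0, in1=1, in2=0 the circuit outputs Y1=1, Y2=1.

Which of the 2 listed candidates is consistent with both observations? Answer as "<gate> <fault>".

M4 stuck-at-0

Evaluate each candidate on input in0=0, in1=1, in2=0:
  M4 inverted output: M1=0, M2=1, M3=1, M4=1 [inverted output], M5=0, M6=0, M7=0, M8=1 → Y1=0, Y2=1 — eliminated
  M4 stuck-at-0: M1=0, M2=1, M3=1, M4=0 [stuck-at-0], M5=1, M6=1, M7=0, M8=1 → Y1=1, Y2=1 — matches
Only M4 stuck-at-0 reproduces the observed Y1=1, Y2=1.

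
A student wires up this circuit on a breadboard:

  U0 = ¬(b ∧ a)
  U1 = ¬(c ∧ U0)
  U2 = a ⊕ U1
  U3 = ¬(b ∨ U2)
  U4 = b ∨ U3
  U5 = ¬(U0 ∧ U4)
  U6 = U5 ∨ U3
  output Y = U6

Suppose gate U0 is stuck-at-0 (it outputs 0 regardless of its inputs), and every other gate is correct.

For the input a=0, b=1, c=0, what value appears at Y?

Propagate with U0 forced: U0=0 [stuck-at-0], U1=1, U2=1, U3=0, U4=1, U5=1, U6=1.
So Y = 1. (Without the fault it would be 0.)

1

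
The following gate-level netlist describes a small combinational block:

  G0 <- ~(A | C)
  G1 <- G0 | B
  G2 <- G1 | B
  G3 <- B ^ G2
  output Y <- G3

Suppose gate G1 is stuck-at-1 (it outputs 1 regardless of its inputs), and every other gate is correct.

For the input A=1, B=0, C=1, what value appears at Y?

1

Propagate with G1 forced: G0=0, G1=1 [stuck-at-1], G2=1, G3=1.
So Y = 1. (Without the fault it would be 0.)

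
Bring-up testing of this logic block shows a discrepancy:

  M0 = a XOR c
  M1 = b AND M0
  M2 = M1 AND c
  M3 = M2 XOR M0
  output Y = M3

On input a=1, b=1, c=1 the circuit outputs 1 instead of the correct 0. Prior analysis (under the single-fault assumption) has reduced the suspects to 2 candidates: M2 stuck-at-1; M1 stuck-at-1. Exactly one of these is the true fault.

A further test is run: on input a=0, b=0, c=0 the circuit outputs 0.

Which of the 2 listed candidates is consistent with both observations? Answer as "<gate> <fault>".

M1 stuck-at-1

Evaluate each candidate on input a=0, b=0, c=0:
  M2 stuck-at-1: M0=0, M1=0, M2=1 [stuck-at-1], M3=1 → 1 — eliminated
  M1 stuck-at-1: M0=0, M1=1 [stuck-at-1], M2=0, M3=0 → 0 — matches
Only M1 stuck-at-1 reproduces the observed 0.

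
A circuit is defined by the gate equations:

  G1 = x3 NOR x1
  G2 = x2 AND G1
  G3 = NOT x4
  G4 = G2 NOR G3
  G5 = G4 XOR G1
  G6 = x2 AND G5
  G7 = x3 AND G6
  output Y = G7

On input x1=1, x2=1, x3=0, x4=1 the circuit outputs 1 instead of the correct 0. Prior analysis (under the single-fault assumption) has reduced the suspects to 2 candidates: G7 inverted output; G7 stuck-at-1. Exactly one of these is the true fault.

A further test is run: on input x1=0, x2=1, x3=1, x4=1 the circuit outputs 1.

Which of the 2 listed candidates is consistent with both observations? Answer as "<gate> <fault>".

Evaluate each candidate on input x1=0, x2=1, x3=1, x4=1:
  G7 inverted output: G1=0, G2=0, G3=0, G4=1, G5=1, G6=1, G7=0 [inverted output] → 0 — eliminated
  G7 stuck-at-1: G1=0, G2=0, G3=0, G4=1, G5=1, G6=1, G7=1 [stuck-at-1] → 1 — matches
Only G7 stuck-at-1 reproduces the observed 1.

G7 stuck-at-1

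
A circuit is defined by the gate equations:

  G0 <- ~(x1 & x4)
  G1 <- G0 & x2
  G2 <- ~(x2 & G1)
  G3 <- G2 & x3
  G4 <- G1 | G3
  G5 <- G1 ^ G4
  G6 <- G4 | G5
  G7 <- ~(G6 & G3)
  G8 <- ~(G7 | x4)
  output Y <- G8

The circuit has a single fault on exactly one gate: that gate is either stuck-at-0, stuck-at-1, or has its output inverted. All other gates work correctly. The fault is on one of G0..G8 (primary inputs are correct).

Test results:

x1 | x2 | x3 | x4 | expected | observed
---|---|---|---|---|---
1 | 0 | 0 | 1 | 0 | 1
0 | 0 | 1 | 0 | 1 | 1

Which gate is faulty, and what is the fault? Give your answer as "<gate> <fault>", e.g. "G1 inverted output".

G8 stuck-at-1

Fault-free values for test 1 (x1=1, x2=0, x3=0, x4=1): G0=0, G1=0, G2=1, G3=0, G4=0, G5=0, G6=0, G7=1, G8=0, giving Y=0. Observed 1.
Test 1: faults giving observed 1 are {G8 stuck-at-1, G8 inverted output}.
Test 2 (x1=0, x2=0, x3=1, x4=0): fault-free G0=1, G1=0, G2=1, G3=1, G4=1, G5=1, G6=1, G7=0, G8=1 → 1; observed 1. Eliminates G8 inverted output.
Only G8 stuck-at-1 is consistent with every test.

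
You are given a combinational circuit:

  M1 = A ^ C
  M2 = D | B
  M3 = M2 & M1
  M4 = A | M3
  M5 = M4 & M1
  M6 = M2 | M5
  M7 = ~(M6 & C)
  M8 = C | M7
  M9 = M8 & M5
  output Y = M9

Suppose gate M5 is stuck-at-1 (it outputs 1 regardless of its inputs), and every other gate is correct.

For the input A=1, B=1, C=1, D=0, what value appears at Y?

1

Propagate with M5 forced: M1=0, M2=1, M3=0, M4=1, M5=1 [stuck-at-1], M6=1, M7=0, M8=1, M9=1.
So Y = 1. (Without the fault it would be 0.)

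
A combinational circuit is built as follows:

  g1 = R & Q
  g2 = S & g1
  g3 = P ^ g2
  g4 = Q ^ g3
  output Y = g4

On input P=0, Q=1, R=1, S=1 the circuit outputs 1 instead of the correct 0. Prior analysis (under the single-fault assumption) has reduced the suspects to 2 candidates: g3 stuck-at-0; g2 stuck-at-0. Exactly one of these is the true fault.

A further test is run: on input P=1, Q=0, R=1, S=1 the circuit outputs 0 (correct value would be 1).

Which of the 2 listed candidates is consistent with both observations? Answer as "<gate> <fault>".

Evaluate each candidate on input P=1, Q=0, R=1, S=1:
  g3 stuck-at-0: g1=0, g2=0, g3=0 [stuck-at-0], g4=0 → 0 — matches
  g2 stuck-at-0: g1=0, g2=0 [stuck-at-0], g3=1, g4=1 → 1 — eliminated
Only g3 stuck-at-0 reproduces the observed 0.

g3 stuck-at-0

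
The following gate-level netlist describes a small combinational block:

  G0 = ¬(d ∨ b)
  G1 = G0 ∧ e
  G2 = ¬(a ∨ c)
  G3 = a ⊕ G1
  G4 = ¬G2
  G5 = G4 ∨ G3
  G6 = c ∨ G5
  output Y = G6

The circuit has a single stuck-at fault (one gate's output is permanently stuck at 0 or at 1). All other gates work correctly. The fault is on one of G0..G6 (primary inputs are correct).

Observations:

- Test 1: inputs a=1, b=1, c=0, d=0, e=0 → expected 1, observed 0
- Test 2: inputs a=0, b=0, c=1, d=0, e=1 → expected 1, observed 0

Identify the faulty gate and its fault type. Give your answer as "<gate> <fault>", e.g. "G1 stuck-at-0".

Fault-free values for test 1 (a=1, b=1, c=0, d=0, e=0): G0=0, G1=0, G2=0, G3=1, G4=1, G5=1, G6=1, giving Y=1. Observed 0.
Test 1: faults giving observed 0 are {G5 stuck-at-0, G6 stuck-at-0}.
Test 2 (a=0, b=0, c=1, d=0, e=1): fault-free G0=1, G1=1, G2=0, G3=1, G4=1, G5=1, G6=1 → 1; observed 0. Eliminates G5 stuck-at-0.
Only G6 stuck-at-0 is consistent with every test.

G6 stuck-at-0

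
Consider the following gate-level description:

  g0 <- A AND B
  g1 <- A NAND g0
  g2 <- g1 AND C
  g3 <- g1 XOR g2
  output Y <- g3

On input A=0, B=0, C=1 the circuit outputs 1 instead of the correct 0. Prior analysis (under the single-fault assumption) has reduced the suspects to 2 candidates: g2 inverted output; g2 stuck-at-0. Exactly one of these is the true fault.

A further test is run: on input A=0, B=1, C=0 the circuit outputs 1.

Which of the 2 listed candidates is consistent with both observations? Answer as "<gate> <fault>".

g2 stuck-at-0

Evaluate each candidate on input A=0, B=1, C=0:
  g2 inverted output: g0=0, g1=1, g2=1 [inverted output], g3=0 → 0 — eliminated
  g2 stuck-at-0: g0=0, g1=1, g2=0 [stuck-at-0], g3=1 → 1 — matches
Only g2 stuck-at-0 reproduces the observed 1.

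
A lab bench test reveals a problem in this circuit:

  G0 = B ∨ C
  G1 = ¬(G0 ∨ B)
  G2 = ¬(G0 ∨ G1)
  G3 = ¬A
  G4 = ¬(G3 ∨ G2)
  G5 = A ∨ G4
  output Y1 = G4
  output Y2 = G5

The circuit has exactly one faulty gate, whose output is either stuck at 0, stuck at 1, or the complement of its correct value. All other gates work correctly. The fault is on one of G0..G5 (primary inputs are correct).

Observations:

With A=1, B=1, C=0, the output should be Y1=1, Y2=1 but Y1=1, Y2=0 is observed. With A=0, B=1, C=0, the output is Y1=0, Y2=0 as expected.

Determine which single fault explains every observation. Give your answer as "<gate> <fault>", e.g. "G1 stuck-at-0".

Fault-free values for test 1 (A=1, B=1, C=0): G0=1, G1=0, G2=0, G3=0, G4=1, G5=1, giving Y1=1, Y2=1. Observed Y1=1, Y2=0.
Test 1: faults giving observed Y1=1, Y2=0 are {G5 stuck-at-0, G5 inverted output}.
Test 2 (A=0, B=1, C=0): fault-free G0=1, G1=0, G2=0, G3=1, G4=0, G5=0 → Y1=0, Y2=0; observed Y1=0, Y2=0. Eliminates G5 inverted output.
Only G5 stuck-at-0 is consistent with every test.

G5 stuck-at-0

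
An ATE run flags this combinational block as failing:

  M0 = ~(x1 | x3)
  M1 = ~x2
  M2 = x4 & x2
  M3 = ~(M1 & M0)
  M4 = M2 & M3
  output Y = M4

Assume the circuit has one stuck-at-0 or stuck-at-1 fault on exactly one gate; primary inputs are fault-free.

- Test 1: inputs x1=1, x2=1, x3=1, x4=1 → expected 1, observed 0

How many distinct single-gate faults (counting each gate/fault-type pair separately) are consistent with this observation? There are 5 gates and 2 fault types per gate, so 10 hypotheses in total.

3

Fault-free: M0=0, M1=0, M2=1, M3=1, M4=1 → 1. Observed 0.
  M0 stuck-at-0: output 1 ✗
  M0 stuck-at-1: output 1 ✗
  M1 stuck-at-0: output 1 ✗
  M1 stuck-at-1: output 1 ✗
  M2 stuck-at-0: output 0 ✓
  M2 stuck-at-1: output 1 ✗
  M3 stuck-at-0: output 0 ✓
  M3 stuck-at-1: output 1 ✗
  M4 stuck-at-0: output 0 ✓
  M4 stuck-at-1: output 1 ✗
Consistent faults: {M2 stuck-at-0, M3 stuck-at-0, M4 stuck-at-0} — 3 in all.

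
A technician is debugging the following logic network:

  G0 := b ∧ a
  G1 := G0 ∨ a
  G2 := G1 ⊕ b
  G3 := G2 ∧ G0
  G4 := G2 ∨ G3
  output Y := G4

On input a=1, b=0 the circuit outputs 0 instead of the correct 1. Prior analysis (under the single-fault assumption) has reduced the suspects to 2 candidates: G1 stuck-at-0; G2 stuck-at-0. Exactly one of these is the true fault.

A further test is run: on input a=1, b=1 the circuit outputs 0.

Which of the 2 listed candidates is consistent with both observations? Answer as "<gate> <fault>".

G2 stuck-at-0

Evaluate each candidate on input a=1, b=1:
  G1 stuck-at-0: G0=1, G1=0 [stuck-at-0], G2=1, G3=1, G4=1 → 1 — eliminated
  G2 stuck-at-0: G0=1, G1=1, G2=0 [stuck-at-0], G3=0, G4=0 → 0 — matches
Only G2 stuck-at-0 reproduces the observed 0.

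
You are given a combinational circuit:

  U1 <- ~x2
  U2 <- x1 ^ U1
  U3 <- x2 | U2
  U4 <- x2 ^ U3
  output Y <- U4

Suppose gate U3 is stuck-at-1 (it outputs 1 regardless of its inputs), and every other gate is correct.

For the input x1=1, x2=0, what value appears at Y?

1

Propagate with U3 forced: U1=1, U2=0, U3=1 [stuck-at-1], U4=1.
So Y = 1. (Without the fault it would be 0.)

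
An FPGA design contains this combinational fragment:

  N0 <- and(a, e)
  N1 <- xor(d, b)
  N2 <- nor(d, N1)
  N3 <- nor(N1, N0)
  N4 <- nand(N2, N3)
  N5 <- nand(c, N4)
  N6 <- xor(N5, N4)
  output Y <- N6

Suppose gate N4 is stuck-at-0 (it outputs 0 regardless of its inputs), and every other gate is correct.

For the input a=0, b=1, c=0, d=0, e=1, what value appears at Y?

Propagate with N4 forced: N0=0, N1=1, N2=0, N3=0, N4=0 [stuck-at-0], N5=1, N6=1.
So Y = 1. (Without the fault it would be 0.)

1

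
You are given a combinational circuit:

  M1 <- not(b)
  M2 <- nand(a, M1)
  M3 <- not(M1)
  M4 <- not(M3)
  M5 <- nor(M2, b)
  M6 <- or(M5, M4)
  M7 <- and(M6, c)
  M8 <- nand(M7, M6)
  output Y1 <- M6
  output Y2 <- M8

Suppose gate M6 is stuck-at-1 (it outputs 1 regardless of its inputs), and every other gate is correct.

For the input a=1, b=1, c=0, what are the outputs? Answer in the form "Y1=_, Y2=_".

Y1=1, Y2=1

Propagate with M6 forced: M1=0, M2=1, M3=1, M4=0, M5=0, M6=1 [stuck-at-1], M7=0, M8=1.
So the outputs are Y1=1, Y2=1. (Without the fault they would be Y1=0, Y2=1.)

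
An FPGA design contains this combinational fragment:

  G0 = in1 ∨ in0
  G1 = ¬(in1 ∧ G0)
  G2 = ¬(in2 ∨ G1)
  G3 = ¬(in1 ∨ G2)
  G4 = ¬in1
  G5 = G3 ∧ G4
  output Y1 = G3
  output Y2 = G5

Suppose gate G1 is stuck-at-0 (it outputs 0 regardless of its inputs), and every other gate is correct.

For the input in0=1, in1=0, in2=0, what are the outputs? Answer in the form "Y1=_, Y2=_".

Propagate with G1 forced: G0=1, G1=0 [stuck-at-0], G2=1, G3=0, G4=1, G5=0.
So the outputs are Y1=0, Y2=0. (Without the fault they would be Y1=1, Y2=1.)

Y1=0, Y2=0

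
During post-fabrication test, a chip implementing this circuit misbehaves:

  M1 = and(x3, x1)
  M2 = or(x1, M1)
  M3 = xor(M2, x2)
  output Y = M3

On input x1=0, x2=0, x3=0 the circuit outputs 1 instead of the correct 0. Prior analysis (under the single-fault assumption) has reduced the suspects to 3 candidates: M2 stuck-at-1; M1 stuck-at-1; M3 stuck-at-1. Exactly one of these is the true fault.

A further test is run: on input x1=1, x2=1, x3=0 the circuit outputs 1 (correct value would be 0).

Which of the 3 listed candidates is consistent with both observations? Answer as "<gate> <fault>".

M3 stuck-at-1

Evaluate each candidate on input x1=1, x2=1, x3=0:
  M2 stuck-at-1: M1=0, M2=1 [stuck-at-1], M3=0 → 0 — eliminated
  M1 stuck-at-1: M1=1 [stuck-at-1], M2=1, M3=0 → 0 — eliminated
  M3 stuck-at-1: M1=0, M2=1, M3=1 [stuck-at-1] → 1 — matches
Only M3 stuck-at-1 reproduces the observed 1.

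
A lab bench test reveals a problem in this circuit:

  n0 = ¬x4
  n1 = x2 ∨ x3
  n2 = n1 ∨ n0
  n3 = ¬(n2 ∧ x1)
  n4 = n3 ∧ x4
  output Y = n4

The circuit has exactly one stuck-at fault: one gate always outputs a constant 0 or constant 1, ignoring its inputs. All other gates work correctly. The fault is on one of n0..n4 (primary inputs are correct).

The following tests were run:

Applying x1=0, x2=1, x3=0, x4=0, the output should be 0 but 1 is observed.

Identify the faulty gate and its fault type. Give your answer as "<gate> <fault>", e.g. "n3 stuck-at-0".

n4 stuck-at-1

Fault-free values for test 1 (x1=0, x2=1, x3=0, x4=0): n0=1, n1=1, n2=1, n3=1, n4=0, giving Y=0. Observed 1.
Test 1: faults giving observed 1 are {n4 stuck-at-1}.
Only n4 stuck-at-1 is consistent with every test.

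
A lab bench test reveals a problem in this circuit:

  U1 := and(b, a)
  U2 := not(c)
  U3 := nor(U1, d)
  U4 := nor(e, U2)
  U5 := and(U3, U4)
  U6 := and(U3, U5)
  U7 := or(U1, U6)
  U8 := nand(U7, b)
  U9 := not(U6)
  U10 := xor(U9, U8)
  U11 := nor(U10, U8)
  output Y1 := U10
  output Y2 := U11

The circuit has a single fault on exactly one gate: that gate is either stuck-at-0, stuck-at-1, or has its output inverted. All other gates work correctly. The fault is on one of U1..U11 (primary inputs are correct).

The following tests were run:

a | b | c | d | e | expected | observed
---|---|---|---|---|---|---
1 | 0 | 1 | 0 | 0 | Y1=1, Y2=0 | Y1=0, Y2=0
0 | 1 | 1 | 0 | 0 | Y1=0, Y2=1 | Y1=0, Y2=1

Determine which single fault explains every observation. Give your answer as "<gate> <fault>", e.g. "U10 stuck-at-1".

Fault-free values for test 1 (a=1, b=0, c=1, d=0, e=0): U1=0, U2=0, U3=1, U4=1, U5=1, U6=1, U7=1, U8=1, U9=0, U10=1, U11=0, giving Y1=1, Y2=0. Observed Y1=0, Y2=0.
Test 1: faults giving observed Y1=0, Y2=0 are {U1 stuck-at-1, U1 inverted output, U2 stuck-at-1, U2 inverted output, U3 stuck-at-0, U3 inverted output, U4 stuck-at-0, U4 inverted output, U5 stuck-at-0, U5 inverted output, U6 stuck-at-0, U6 inverted output, U9 stuck-at-1, U9 inverted output, U10 stuck-at-0, U10 inverted output}.
Test 2 (a=0, b=1, c=1, d=0, e=0): fault-free U1=0, U2=0, U3=1, U4=1, U5=1, U6=1, U7=1, U8=0, U9=0, U10=0, U11=1 → Y1=0, Y2=1; observed Y1=0, Y2=1. Eliminates U1 stuck-at-1, U1 inverted output, U2 stuck-at-1, U2 inverted output, U3 stuck-at-0, U3 inverted output, U4 stuck-at-0, U4 inverted output, U5 stuck-at-0, U5 inverted output, U6 stuck-at-0, U6 inverted output, U9 stuck-at-1, U9 inverted output, U10 inverted output.
Only U10 stuck-at-0 is consistent with every test.

U10 stuck-at-0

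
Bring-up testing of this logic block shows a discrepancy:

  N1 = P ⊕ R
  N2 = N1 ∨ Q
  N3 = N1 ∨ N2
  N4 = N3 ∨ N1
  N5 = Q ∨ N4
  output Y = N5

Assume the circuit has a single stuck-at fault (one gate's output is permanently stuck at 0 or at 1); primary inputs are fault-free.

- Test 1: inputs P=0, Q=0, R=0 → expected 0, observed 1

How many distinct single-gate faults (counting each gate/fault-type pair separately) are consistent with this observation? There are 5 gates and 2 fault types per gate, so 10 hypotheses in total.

Fault-free: N1=0, N2=0, N3=0, N4=0, N5=0 → 0. Observed 1.
  N1 stuck-at-0: output 0 ✗
  N1 stuck-at-1: output 1 ✓
  N2 stuck-at-0: output 0 ✗
  N2 stuck-at-1: output 1 ✓
  N3 stuck-at-0: output 0 ✗
  N3 stuck-at-1: output 1 ✓
  N4 stuck-at-0: output 0 ✗
  N4 stuck-at-1: output 1 ✓
  N5 stuck-at-0: output 0 ✗
  N5 stuck-at-1: output 1 ✓
Consistent faults: {N1 stuck-at-1, N2 stuck-at-1, N3 stuck-at-1, N4 stuck-at-1, N5 stuck-at-1} — 5 in all.

5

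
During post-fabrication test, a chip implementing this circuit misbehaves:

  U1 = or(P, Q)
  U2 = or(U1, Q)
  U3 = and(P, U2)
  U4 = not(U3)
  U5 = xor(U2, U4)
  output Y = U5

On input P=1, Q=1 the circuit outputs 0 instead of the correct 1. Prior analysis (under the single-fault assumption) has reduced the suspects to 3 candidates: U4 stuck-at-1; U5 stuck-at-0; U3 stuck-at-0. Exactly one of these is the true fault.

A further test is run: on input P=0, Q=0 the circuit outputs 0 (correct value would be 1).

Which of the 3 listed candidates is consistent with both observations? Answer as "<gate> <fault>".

Evaluate each candidate on input P=0, Q=0:
  U4 stuck-at-1: U1=0, U2=0, U3=0, U4=1 [stuck-at-1], U5=1 → 1 — eliminated
  U5 stuck-at-0: U1=0, U2=0, U3=0, U4=1, U5=0 [stuck-at-0] → 0 — matches
  U3 stuck-at-0: U1=0, U2=0, U3=0 [stuck-at-0], U4=1, U5=1 → 1 — eliminated
Only U5 stuck-at-0 reproduces the observed 0.

U5 stuck-at-0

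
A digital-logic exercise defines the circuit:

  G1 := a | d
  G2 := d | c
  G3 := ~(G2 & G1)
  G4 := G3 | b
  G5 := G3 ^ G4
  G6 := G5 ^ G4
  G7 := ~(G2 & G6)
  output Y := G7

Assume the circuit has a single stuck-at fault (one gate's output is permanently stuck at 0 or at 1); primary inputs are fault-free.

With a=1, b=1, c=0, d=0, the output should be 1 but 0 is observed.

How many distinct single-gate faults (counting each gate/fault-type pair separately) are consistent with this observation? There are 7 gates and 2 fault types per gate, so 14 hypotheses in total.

Fault-free: G1=1, G2=0, G3=1, G4=1, G5=0, G6=1, G7=1 → 1. Observed 0.
  G1 stuck-at-0: output 1 ✗
  G1 stuck-at-1: output 1 ✗
  G2 stuck-at-0: output 1 ✗
  G2 stuck-at-1: output 1 ✗
  G3 stuck-at-0: output 1 ✗
  G3 stuck-at-1: output 1 ✗
  G4 stuck-at-0: output 1 ✗
  G4 stuck-at-1: output 1 ✗
  G5 stuck-at-0: output 1 ✗
  G5 stuck-at-1: output 1 ✗
  G6 stuck-at-0: output 1 ✗
  G6 stuck-at-1: output 1 ✗
  G7 stuck-at-0: output 0 ✓
  G7 stuck-at-1: output 1 ✗
Consistent faults: {G7 stuck-at-0} — 1 in all.

1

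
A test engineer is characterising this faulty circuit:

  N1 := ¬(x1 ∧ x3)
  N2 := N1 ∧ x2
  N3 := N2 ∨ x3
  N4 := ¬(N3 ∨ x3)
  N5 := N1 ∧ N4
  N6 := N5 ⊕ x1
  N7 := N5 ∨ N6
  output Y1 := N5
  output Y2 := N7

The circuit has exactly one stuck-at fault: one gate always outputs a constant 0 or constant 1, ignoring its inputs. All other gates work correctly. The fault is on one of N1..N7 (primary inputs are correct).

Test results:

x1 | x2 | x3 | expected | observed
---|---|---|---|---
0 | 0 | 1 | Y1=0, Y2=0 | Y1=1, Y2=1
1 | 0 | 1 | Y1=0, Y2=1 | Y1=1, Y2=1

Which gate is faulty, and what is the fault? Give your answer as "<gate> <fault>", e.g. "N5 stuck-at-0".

N5 stuck-at-1

Fault-free values for test 1 (x1=0, x2=0, x3=1): N1=1, N2=0, N3=1, N4=0, N5=0, N6=0, N7=0, giving Y1=0, Y2=0. Observed Y1=1, Y2=1.
Test 1: faults giving observed Y1=1, Y2=1 are {N4 stuck-at-1, N5 stuck-at-1}.
Test 2 (x1=1, x2=0, x3=1): fault-free N1=0, N2=0, N3=1, N4=0, N5=0, N6=1, N7=1 → Y1=0, Y2=1; observed Y1=1, Y2=1. Eliminates N4 stuck-at-1.
Only N5 stuck-at-1 is consistent with every test.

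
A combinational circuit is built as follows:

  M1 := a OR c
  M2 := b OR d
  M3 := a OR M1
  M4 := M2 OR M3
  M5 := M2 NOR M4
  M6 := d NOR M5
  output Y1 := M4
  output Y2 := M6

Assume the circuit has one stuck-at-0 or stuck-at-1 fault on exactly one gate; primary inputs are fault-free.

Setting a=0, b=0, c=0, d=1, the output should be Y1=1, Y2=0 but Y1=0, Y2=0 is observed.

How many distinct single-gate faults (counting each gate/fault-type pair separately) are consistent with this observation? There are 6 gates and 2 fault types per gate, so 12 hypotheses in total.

2

Fault-free: M1=0, M2=1, M3=0, M4=1, M5=0, M6=0 → Y1=1, Y2=0. Observed Y1=0, Y2=0.
  M1 stuck-at-0: output Y1=1, Y2=0 ✗
  M1 stuck-at-1: output Y1=1, Y2=0 ✗
  M2 stuck-at-0: output Y1=0, Y2=0 ✓
  M2 stuck-at-1: output Y1=1, Y2=0 ✗
  M3 stuck-at-0: output Y1=1, Y2=0 ✗
  M3 stuck-at-1: output Y1=1, Y2=0 ✗
  M4 stuck-at-0: output Y1=0, Y2=0 ✓
  M4 stuck-at-1: output Y1=1, Y2=0 ✗
  M5 stuck-at-0: output Y1=1, Y2=0 ✗
  M5 stuck-at-1: output Y1=1, Y2=0 ✗
  M6 stuck-at-0: output Y1=1, Y2=0 ✗
  M6 stuck-at-1: output Y1=1, Y2=1 ✗
Consistent faults: {M2 stuck-at-0, M4 stuck-at-0} — 2 in all.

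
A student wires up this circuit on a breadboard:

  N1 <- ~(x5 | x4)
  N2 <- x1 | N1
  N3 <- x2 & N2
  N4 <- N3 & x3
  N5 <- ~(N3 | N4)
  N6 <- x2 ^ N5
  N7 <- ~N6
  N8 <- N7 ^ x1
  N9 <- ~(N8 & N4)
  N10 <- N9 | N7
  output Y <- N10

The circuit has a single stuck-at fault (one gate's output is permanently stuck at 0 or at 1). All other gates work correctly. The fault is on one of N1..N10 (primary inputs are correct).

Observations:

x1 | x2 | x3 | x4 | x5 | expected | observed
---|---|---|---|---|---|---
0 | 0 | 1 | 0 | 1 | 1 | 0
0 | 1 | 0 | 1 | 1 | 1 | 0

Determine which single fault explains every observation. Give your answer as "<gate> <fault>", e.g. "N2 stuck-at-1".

N10 stuck-at-0

Fault-free values for test 1 (x1=0, x2=0, x3=1, x4=0, x5=1): N1=0, N2=0, N3=0, N4=0, N5=1, N6=1, N7=0, N8=0, N9=1, N10=1, giving Y=1. Observed 0.
Test 1: faults giving observed 0 are {N9 stuck-at-0, N10 stuck-at-0}.
Test 2 (x1=0, x2=1, x3=0, x4=1, x5=1): fault-free N1=0, N2=0, N3=0, N4=0, N5=1, N6=0, N7=1, N8=1, N9=1, N10=1 → 1; observed 0. Eliminates N9 stuck-at-0.
Only N10 stuck-at-0 is consistent with every test.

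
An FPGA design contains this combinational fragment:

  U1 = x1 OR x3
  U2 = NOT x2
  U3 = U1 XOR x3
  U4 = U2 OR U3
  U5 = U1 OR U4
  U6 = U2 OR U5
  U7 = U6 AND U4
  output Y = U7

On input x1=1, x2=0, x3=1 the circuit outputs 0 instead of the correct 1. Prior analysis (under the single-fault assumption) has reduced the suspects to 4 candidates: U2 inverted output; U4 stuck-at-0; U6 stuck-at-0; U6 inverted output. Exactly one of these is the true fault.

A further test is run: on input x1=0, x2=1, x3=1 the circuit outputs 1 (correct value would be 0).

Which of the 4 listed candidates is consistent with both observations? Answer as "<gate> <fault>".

U2 inverted output

Evaluate each candidate on input x1=0, x2=1, x3=1:
  U2 inverted output: U1=1, U2=1 [inverted output], U3=0, U4=1, U5=1, U6=1, U7=1 → 1 — matches
  U4 stuck-at-0: U1=1, U2=0, U3=0, U4=0 [stuck-at-0], U5=1, U6=1, U7=0 → 0 — eliminated
  U6 stuck-at-0: U1=1, U2=0, U3=0, U4=0, U5=1, U6=0 [stuck-at-0], U7=0 → 0 — eliminated
  U6 inverted output: U1=1, U2=0, U3=0, U4=0, U5=1, U6=0 [inverted output], U7=0 → 0 — eliminated
Only U2 inverted output reproduces the observed 1.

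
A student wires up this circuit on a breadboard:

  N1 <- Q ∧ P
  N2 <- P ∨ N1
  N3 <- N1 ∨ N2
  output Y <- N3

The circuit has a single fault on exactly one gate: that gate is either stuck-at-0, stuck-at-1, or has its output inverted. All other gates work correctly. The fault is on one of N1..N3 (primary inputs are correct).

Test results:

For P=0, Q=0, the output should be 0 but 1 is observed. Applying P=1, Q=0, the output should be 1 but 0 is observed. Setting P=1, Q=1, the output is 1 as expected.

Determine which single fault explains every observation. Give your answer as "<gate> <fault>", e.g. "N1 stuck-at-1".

Fault-free values for test 1 (P=0, Q=0): N1=0, N2=0, N3=0, giving Y=0. Observed 1.
Test 1: faults giving observed 1 are {N1 stuck-at-1, N1 inverted output, N2 stuck-at-1, N2 inverted output, N3 stuck-at-1, N3 inverted output}.
Test 2 (P=1, Q=0): fault-free N1=0, N2=1, N3=1 → 1; observed 0. Eliminates N1 stuck-at-1, N1 inverted output, N2 stuck-at-1, N3 stuck-at-1.
Test 3 (P=1, Q=1): fault-free N1=1, N2=1, N3=1 → 1; observed 1. Eliminates N3 inverted output.
Only N2 inverted output is consistent with every test.

N2 inverted output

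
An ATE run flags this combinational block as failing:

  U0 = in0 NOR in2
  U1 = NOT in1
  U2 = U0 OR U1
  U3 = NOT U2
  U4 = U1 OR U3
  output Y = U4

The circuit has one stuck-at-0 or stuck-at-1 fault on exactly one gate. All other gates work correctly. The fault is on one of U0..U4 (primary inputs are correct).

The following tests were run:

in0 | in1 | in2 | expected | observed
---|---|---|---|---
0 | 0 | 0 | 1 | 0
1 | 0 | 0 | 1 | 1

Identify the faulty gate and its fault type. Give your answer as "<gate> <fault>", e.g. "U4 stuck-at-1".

Fault-free values for test 1 (in0=0, in1=0, in2=0): U0=1, U1=1, U2=1, U3=0, U4=1, giving Y=1. Observed 0.
Test 1: faults giving observed 0 are {U1 stuck-at-0, U4 stuck-at-0}.
Test 2 (in0=1, in1=0, in2=0): fault-free U0=0, U1=1, U2=1, U3=0, U4=1 → 1; observed 1. Eliminates U4 stuck-at-0.
Only U1 stuck-at-0 is consistent with every test.

U1 stuck-at-0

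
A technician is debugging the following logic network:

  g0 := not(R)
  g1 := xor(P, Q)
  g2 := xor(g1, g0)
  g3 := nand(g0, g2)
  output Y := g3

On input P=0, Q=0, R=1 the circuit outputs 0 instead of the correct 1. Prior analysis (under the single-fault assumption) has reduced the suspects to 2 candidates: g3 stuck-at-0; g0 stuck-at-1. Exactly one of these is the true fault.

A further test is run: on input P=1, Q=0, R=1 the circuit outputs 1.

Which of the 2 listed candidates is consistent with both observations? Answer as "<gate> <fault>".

Evaluate each candidate on input P=1, Q=0, R=1:
  g3 stuck-at-0: g0=0, g1=1, g2=1, g3=0 [stuck-at-0] → 0 — eliminated
  g0 stuck-at-1: g0=1 [stuck-at-1], g1=1, g2=0, g3=1 → 1 — matches
Only g0 stuck-at-1 reproduces the observed 1.

g0 stuck-at-1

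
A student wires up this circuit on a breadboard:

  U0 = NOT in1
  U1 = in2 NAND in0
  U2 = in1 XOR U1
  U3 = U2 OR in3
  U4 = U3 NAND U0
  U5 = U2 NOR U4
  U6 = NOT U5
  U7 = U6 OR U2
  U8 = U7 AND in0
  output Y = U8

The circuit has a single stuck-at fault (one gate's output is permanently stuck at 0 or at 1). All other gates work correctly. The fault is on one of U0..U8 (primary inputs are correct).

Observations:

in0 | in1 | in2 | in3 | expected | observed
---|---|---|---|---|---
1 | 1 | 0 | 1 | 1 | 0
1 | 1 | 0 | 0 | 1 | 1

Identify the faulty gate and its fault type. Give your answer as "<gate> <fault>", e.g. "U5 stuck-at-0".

Fault-free values for test 1 (in0=1, in1=1, in2=0, in3=1): U0=0, U1=1, U2=0, U3=1, U4=1, U5=0, U6=1, U7=1, U8=1, giving Y=1. Observed 0.
Test 1: faults giving observed 0 are {U0 stuck-at-1, U4 stuck-at-0, U5 stuck-at-1, U6 stuck-at-0, U7 stuck-at-0, U8 stuck-at-0}.
Test 2 (in0=1, in1=1, in2=0, in3=0): fault-free U0=0, U1=1, U2=0, U3=0, U4=1, U5=0, U6=1, U7=1, U8=1 → 1; observed 1. Eliminates U4 stuck-at-0, U5 stuck-at-1, U6 stuck-at-0, U7 stuck-at-0, U8 stuck-at-0.
Only U0 stuck-at-1 is consistent with every test.

U0 stuck-at-1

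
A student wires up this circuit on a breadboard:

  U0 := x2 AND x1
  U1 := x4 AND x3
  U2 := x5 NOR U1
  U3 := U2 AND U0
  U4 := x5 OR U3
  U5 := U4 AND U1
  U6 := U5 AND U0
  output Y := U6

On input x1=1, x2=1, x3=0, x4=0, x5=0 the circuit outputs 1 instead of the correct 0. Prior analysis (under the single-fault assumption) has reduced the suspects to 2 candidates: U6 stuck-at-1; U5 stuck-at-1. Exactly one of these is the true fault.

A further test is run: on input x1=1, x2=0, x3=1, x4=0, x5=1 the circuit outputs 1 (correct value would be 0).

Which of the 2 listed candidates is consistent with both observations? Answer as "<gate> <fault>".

Evaluate each candidate on input x1=1, x2=0, x3=1, x4=0, x5=1:
  U6 stuck-at-1: U0=0, U1=0, U2=0, U3=0, U4=1, U5=0, U6=1 [stuck-at-1] → 1 — matches
  U5 stuck-at-1: U0=0, U1=0, U2=0, U3=0, U4=1, U5=1 [stuck-at-1], U6=0 → 0 — eliminated
Only U6 stuck-at-1 reproduces the observed 1.

U6 stuck-at-1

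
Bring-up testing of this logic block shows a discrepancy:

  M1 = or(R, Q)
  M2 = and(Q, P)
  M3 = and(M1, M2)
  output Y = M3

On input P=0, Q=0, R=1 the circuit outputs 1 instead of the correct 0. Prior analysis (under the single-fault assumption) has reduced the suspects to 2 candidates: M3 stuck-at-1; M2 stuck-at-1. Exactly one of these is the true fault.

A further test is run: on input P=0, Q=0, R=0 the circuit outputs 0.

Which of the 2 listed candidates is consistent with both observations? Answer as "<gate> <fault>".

Evaluate each candidate on input P=0, Q=0, R=0:
  M3 stuck-at-1: M1=0, M2=0, M3=1 [stuck-at-1] → 1 — eliminated
  M2 stuck-at-1: M1=0, M2=1 [stuck-at-1], M3=0 → 0 — matches
Only M2 stuck-at-1 reproduces the observed 0.

M2 stuck-at-1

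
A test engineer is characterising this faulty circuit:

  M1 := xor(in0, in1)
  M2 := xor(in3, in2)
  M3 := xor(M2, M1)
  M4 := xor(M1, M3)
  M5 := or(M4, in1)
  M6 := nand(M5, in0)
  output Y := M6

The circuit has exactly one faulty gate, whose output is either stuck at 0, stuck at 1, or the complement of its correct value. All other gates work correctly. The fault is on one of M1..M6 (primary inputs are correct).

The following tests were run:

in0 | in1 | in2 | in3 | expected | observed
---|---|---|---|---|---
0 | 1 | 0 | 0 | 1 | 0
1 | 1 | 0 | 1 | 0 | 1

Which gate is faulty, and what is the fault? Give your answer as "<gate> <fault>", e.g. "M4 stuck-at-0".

Fault-free values for test 1 (in0=0, in1=1, in2=0, in3=0): M1=1, M2=0, M3=1, M4=0, M5=1, M6=1, giving Y=1. Observed 0.
Test 1: faults giving observed 0 are {M6 stuck-at-0, M6 inverted output}.
Test 2 (in0=1, in1=1, in2=0, in3=1): fault-free M1=0, M2=1, M3=1, M4=1, M5=1, M6=0 → 0; observed 1. Eliminates M6 stuck-at-0.
Only M6 inverted output is consistent with every test.

M6 inverted output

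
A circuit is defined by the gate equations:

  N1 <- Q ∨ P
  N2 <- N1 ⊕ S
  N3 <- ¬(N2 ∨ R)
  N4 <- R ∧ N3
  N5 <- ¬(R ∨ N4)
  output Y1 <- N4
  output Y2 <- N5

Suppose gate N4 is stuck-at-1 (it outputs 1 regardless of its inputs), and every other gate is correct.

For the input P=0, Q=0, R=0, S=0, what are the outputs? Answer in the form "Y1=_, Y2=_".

Y1=1, Y2=0

Propagate with N4 forced: N1=0, N2=0, N3=1, N4=1 [stuck-at-1], N5=0.
So the outputs are Y1=1, Y2=0. (Without the fault they would be Y1=0, Y2=1.)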